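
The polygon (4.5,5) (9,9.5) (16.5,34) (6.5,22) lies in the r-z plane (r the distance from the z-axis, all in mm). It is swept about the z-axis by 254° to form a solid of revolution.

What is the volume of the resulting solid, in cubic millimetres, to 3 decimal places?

Volume = 4662.182 mm³

Profile (r,z), 4 vertices: (4.5,5) (9,9.5) (16.5,34) (6.5,22)
edge 0: (4.5,5)→(9,9.5)  cross = 4.5·9.5 − 9·5 = -2.2500; (r_i+r_j)·cross = 13.5·-2.2500 = -30.3750
edge 1: (9,9.5)→(16.5,34)  cross = 9·34 − 16.5·9.5 = 149.2500; (r_i+r_j)·cross = 25.5·149.2500 = 3805.8750
edge 2: (16.5,34)→(6.5,22)  cross = 16.5·22 − 6.5·34 = 142.0000; (r_i+r_j)·cross = 23·142.0000 = 3266.0000
edge 3: (6.5,22)→(4.5,5)  cross = 6.5·5 − 4.5·22 = -66.5000; (r_i+r_j)·cross = 11·-66.5000 = -731.5000
Σcross = 222.5000 → A = |Σcross|/2 = 111.2500 mm²
Σ(r_i+r_j)·cross = 6310.0000 → first moment M = |Σ|/6 = 1051.6667
R_c = M/A = 1051.6667/111.2500 = 9.4532 mm
θ = 254° = 4.433136 rad
V = θ·R_c·A = 4.433136·9.4532·111.2500 = 4662.182 mm³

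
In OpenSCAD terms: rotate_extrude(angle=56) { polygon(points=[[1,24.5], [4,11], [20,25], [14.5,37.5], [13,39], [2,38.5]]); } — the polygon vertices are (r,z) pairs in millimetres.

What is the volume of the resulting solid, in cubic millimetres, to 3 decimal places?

Volume = 3024.638 mm³

Profile (r,z), 6 vertices: (1,24.5) (4,11) (20,25) (14.5,37.5) (13,39) (2,38.5)
edge 0: (1,24.5)→(4,11)  cross = 1·11 − 4·24.5 = -87.0000; (r_i+r_j)·cross = 5·-87.0000 = -435.0000
edge 1: (4,11)→(20,25)  cross = 4·25 − 20·11 = -120.0000; (r_i+r_j)·cross = 24·-120.0000 = -2880.0000
edge 2: (20,25)→(14.5,37.5)  cross = 20·37.5 − 14.5·25 = 387.5000; (r_i+r_j)·cross = 34.5·387.5000 = 13368.7500
edge 3: (14.5,37.5)→(13,39)  cross = 14.5·39 − 13·37.5 = 78.0000; (r_i+r_j)·cross = 27.5·78.0000 = 2145.0000
edge 4: (13,39)→(2,38.5)  cross = 13·38.5 − 2·39 = 422.5000; (r_i+r_j)·cross = 15·422.5000 = 6337.5000
edge 5: (2,38.5)→(1,24.5)  cross = 2·24.5 − 1·38.5 = 10.5000; (r_i+r_j)·cross = 3·10.5000 = 31.5000
Σcross = 691.5000 → A = |Σcross|/2 = 345.7500 mm²
Σ(r_i+r_j)·cross = 18567.7500 → first moment M = |Σ|/6 = 3094.6250
R_c = M/A = 3094.6250/345.7500 = 8.9505 mm
θ = 56° = 0.977384 rad
V = θ·R_c·A = 0.977384·8.9505·345.7500 = 3024.638 mm³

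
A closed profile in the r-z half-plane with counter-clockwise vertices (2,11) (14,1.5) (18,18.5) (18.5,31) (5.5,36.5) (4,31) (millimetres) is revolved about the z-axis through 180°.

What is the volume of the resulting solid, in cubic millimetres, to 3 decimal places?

Profile (r,z), 6 vertices: (2,11) (14,1.5) (18,18.5) (18.5,31) (5.5,36.5) (4,31)
edge 0: (2,11)→(14,1.5)  cross = 2·1.5 − 14·11 = -151.0000; (r_i+r_j)·cross = 16·-151.0000 = -2416.0000
edge 1: (14,1.5)→(18,18.5)  cross = 14·18.5 − 18·1.5 = 232.0000; (r_i+r_j)·cross = 32·232.0000 = 7424.0000
edge 2: (18,18.5)→(18.5,31)  cross = 18·31 − 18.5·18.5 = 215.7500; (r_i+r_j)·cross = 36.5·215.7500 = 7874.8750
edge 3: (18.5,31)→(5.5,36.5)  cross = 18.5·36.5 − 5.5·31 = 504.7500; (r_i+r_j)·cross = 24·504.7500 = 12114.0000
edge 4: (5.5,36.5)→(4,31)  cross = 5.5·31 − 4·36.5 = 24.5000; (r_i+r_j)·cross = 9.5·24.5000 = 232.7500
edge 5: (4,31)→(2,11)  cross = 4·11 − 2·31 = -18.0000; (r_i+r_j)·cross = 6·-18.0000 = -108.0000
Σcross = 808.0000 → A = |Σcross|/2 = 404.0000 mm²
Σ(r_i+r_j)·cross = 25121.6250 → first moment M = |Σ|/6 = 4186.9375
R_c = M/A = 4186.9375/404.0000 = 10.3637 mm
θ = 180° = 3.141593 rad
V = θ·R_c·A = 3.141593·10.3637·404.0000 = 13153.652 mm³

Volume = 13153.652 mm³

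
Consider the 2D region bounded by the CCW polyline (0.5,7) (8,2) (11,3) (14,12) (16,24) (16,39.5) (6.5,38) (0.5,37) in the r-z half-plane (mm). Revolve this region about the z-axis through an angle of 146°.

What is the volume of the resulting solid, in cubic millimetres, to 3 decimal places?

Profile (r,z), 8 vertices: (0.5,7) (8,2) (11,3) (14,12) (16,24) (16,39.5) (6.5,38) (0.5,37)
edge 0: (0.5,7)→(8,2)  cross = 0.5·2 − 8·7 = -55.0000; (r_i+r_j)·cross = 8.5·-55.0000 = -467.5000
edge 1: (8,2)→(11,3)  cross = 8·3 − 11·2 = 2.0000; (r_i+r_j)·cross = 19·2.0000 = 38.0000
edge 2: (11,3)→(14,12)  cross = 11·12 − 14·3 = 90.0000; (r_i+r_j)·cross = 25·90.0000 = 2250.0000
edge 3: (14,12)→(16,24)  cross = 14·24 − 16·12 = 144.0000; (r_i+r_j)·cross = 30·144.0000 = 4320.0000
edge 4: (16,24)→(16,39.5)  cross = 16·39.5 − 16·24 = 248.0000; (r_i+r_j)·cross = 32·248.0000 = 7936.0000
edge 5: (16,39.5)→(6.5,38)  cross = 16·38 − 6.5·39.5 = 351.2500; (r_i+r_j)·cross = 22.5·351.2500 = 7903.1250
edge 6: (6.5,38)→(0.5,37)  cross = 6.5·37 − 0.5·38 = 221.5000; (r_i+r_j)·cross = 7·221.5000 = 1550.5000
edge 7: (0.5,37)→(0.5,7)  cross = 0.5·7 − 0.5·37 = -15.0000; (r_i+r_j)·cross = 1·-15.0000 = -15.0000
Σcross = 986.7500 → A = |Σcross|/2 = 493.3750 mm²
Σ(r_i+r_j)·cross = 23515.1250 → first moment M = |Σ|/6 = 3919.1875
R_c = M/A = 3919.1875/493.3750 = 7.9436 mm
θ = 146° = 2.548181 rad
V = θ·R_c·A = 2.548181·7.9436·493.3750 = 9986.798 mm³

Volume = 9986.798 mm³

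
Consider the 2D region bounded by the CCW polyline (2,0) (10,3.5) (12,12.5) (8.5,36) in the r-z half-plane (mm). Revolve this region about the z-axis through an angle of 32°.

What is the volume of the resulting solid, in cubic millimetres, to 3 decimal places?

Profile (r,z), 4 vertices: (2,0) (10,3.5) (12,12.5) (8.5,36)
edge 0: (2,0)→(10,3.5)  cross = 2·3.5 − 10·0 = 7.0000; (r_i+r_j)·cross = 12·7.0000 = 84.0000
edge 1: (10,3.5)→(12,12.5)  cross = 10·12.5 − 12·3.5 = 83.0000; (r_i+r_j)·cross = 22·83.0000 = 1826.0000
edge 2: (12,12.5)→(8.5,36)  cross = 12·36 − 8.5·12.5 = 325.7500; (r_i+r_j)·cross = 20.5·325.7500 = 6677.8750
edge 3: (8.5,36)→(2,0)  cross = 8.5·0 − 2·36 = -72.0000; (r_i+r_j)·cross = 10.5·-72.0000 = -756.0000
Σcross = 343.7500 → A = |Σcross|/2 = 171.8750 mm²
Σ(r_i+r_j)·cross = 7831.8750 → first moment M = |Σ|/6 = 1305.3125
R_c = M/A = 1305.3125/171.8750 = 7.5945 mm
θ = 32° = 0.558505 rad
V = θ·R_c·A = 0.558505·7.5945·171.8750 = 729.024 mm³

Volume = 729.024 mm³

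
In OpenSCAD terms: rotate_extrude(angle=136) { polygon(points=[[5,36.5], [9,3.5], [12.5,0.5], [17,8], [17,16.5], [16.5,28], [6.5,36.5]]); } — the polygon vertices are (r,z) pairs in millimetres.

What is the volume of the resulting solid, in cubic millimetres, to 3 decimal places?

Volume = 7728.350 mm³

Profile (r,z), 7 vertices: (5,36.5) (9,3.5) (12.5,0.5) (17,8) (17,16.5) (16.5,28) (6.5,36.5)
edge 0: (5,36.5)→(9,3.5)  cross = 5·3.5 − 9·36.5 = -311.0000; (r_i+r_j)·cross = 14·-311.0000 = -4354.0000
edge 1: (9,3.5)→(12.5,0.5)  cross = 9·0.5 − 12.5·3.5 = -39.2500; (r_i+r_j)·cross = 21.5·-39.2500 = -843.8750
edge 2: (12.5,0.5)→(17,8)  cross = 12.5·8 − 17·0.5 = 91.5000; (r_i+r_j)·cross = 29.5·91.5000 = 2699.2500
edge 3: (17,8)→(17,16.5)  cross = 17·16.5 − 17·8 = 144.5000; (r_i+r_j)·cross = 34·144.5000 = 4913.0000
edge 4: (17,16.5)→(16.5,28)  cross = 17·28 − 16.5·16.5 = 203.7500; (r_i+r_j)·cross = 33.5·203.7500 = 6825.6250
edge 5: (16.5,28)→(6.5,36.5)  cross = 16.5·36.5 − 6.5·28 = 420.2500; (r_i+r_j)·cross = 23·420.2500 = 9665.7500
edge 6: (6.5,36.5)→(5,36.5)  cross = 6.5·36.5 − 5·36.5 = 54.7500; (r_i+r_j)·cross = 11.5·54.7500 = 629.6250
Σcross = 564.5000 → A = |Σcross|/2 = 282.2500 mm²
Σ(r_i+r_j)·cross = 19535.3750 → first moment M = |Σ|/6 = 3255.8958
R_c = M/A = 3255.8958/282.2500 = 11.5355 mm
θ = 136° = 2.373648 rad
V = θ·R_c·A = 2.373648·11.5355·282.2500 = 7728.350 mm³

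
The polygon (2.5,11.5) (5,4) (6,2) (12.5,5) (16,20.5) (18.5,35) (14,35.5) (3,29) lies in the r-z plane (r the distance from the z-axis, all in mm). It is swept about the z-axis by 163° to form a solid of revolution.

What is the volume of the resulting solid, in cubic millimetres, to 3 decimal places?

Volume = 10024.966 mm³

Profile (r,z), 8 vertices: (2.5,11.5) (5,4) (6,2) (12.5,5) (16,20.5) (18.5,35) (14,35.5) (3,29)
edge 0: (2.5,11.5)→(5,4)  cross = 2.5·4 − 5·11.5 = -47.5000; (r_i+r_j)·cross = 7.5·-47.5000 = -356.2500
edge 1: (5,4)→(6,2)  cross = 5·2 − 6·4 = -14.0000; (r_i+r_j)·cross = 11·-14.0000 = -154.0000
edge 2: (6,2)→(12.5,5)  cross = 6·5 − 12.5·2 = 5.0000; (r_i+r_j)·cross = 18.5·5.0000 = 92.5000
edge 3: (12.5,5)→(16,20.5)  cross = 12.5·20.5 − 16·5 = 176.2500; (r_i+r_j)·cross = 28.5·176.2500 = 5023.1250
edge 4: (16,20.5)→(18.5,35)  cross = 16·35 − 18.5·20.5 = 180.7500; (r_i+r_j)·cross = 34.5·180.7500 = 6235.8750
edge 5: (18.5,35)→(14,35.5)  cross = 18.5·35.5 − 14·35 = 166.7500; (r_i+r_j)·cross = 32.5·166.7500 = 5419.3750
edge 6: (14,35.5)→(3,29)  cross = 14·29 − 3·35.5 = 299.5000; (r_i+r_j)·cross = 17·299.5000 = 5091.5000
edge 7: (3,29)→(2.5,11.5)  cross = 3·11.5 − 2.5·29 = -38.0000; (r_i+r_j)·cross = 5.5·-38.0000 = -209.0000
Σcross = 728.7500 → A = |Σcross|/2 = 364.3750 mm²
Σ(r_i+r_j)·cross = 21143.1250 → first moment M = |Σ|/6 = 3523.8542
R_c = M/A = 3523.8542/364.3750 = 9.6710 mm
θ = 163° = 2.844887 rad
V = θ·R_c·A = 2.844887·9.6710·364.3750 = 10024.966 mm³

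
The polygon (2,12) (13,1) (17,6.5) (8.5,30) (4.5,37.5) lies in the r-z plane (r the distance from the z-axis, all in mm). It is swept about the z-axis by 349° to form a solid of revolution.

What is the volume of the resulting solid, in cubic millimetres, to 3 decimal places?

Volume = 13769.536 mm³

Profile (r,z), 5 vertices: (2,12) (13,1) (17,6.5) (8.5,30) (4.5,37.5)
edge 0: (2,12)→(13,1)  cross = 2·1 − 13·12 = -154.0000; (r_i+r_j)·cross = 15·-154.0000 = -2310.0000
edge 1: (13,1)→(17,6.5)  cross = 13·6.5 − 17·1 = 67.5000; (r_i+r_j)·cross = 30·67.5000 = 2025.0000
edge 2: (17,6.5)→(8.5,30)  cross = 17·30 − 8.5·6.5 = 454.7500; (r_i+r_j)·cross = 25.5·454.7500 = 11596.1250
edge 3: (8.5,30)→(4.5,37.5)  cross = 8.5·37.5 − 4.5·30 = 183.7500; (r_i+r_j)·cross = 13·183.7500 = 2388.7500
edge 4: (4.5,37.5)→(2,12)  cross = 4.5·12 − 2·37.5 = -21.0000; (r_i+r_j)·cross = 6.5·-21.0000 = -136.5000
Σcross = 531.0000 → A = |Σcross|/2 = 265.5000 mm²
Σ(r_i+r_j)·cross = 13563.3750 → first moment M = |Σ|/6 = 2260.5625
R_c = M/A = 2260.5625/265.5000 = 8.5144 mm
θ = 349° = 6.091199 rad
V = θ·R_c·A = 6.091199·8.5144·265.5000 = 13769.536 mm³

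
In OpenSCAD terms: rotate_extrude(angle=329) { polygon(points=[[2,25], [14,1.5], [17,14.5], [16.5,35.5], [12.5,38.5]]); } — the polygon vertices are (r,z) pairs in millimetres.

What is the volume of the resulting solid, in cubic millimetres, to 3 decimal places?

Volume = 20213.386 mm³

Profile (r,z), 5 vertices: (2,25) (14,1.5) (17,14.5) (16.5,35.5) (12.5,38.5)
edge 0: (2,25)→(14,1.5)  cross = 2·1.5 − 14·25 = -347.0000; (r_i+r_j)·cross = 16·-347.0000 = -5552.0000
edge 1: (14,1.5)→(17,14.5)  cross = 14·14.5 − 17·1.5 = 177.5000; (r_i+r_j)·cross = 31·177.5000 = 5502.5000
edge 2: (17,14.5)→(16.5,35.5)  cross = 17·35.5 − 16.5·14.5 = 364.2500; (r_i+r_j)·cross = 33.5·364.2500 = 12202.3750
edge 3: (16.5,35.5)→(12.5,38.5)  cross = 16.5·38.5 − 12.5·35.5 = 191.5000; (r_i+r_j)·cross = 29·191.5000 = 5553.5000
edge 4: (12.5,38.5)→(2,25)  cross = 12.5·25 − 2·38.5 = 235.5000; (r_i+r_j)·cross = 14.5·235.5000 = 3414.7500
Σcross = 621.7500 → A = |Σcross|/2 = 310.8750 mm²
Σ(r_i+r_j)·cross = 21121.1250 → first moment M = |Σ|/6 = 3520.1875
R_c = M/A = 3520.1875/310.8750 = 11.3235 mm
θ = 329° = 5.742133 rad
V = θ·R_c·A = 5.742133·11.3235·310.8750 = 20213.386 mm³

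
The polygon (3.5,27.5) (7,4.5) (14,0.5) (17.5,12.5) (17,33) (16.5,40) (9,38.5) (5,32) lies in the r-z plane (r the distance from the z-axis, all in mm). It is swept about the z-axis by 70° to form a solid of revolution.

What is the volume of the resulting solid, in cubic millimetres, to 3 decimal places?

Volume = 5667.989 mm³

Profile (r,z), 8 vertices: (3.5,27.5) (7,4.5) (14,0.5) (17.5,12.5) (17,33) (16.5,40) (9,38.5) (5,32)
edge 0: (3.5,27.5)→(7,4.5)  cross = 3.5·4.5 − 7·27.5 = -176.7500; (r_i+r_j)·cross = 10.5·-176.7500 = -1855.8750
edge 1: (7,4.5)→(14,0.5)  cross = 7·0.5 − 14·4.5 = -59.5000; (r_i+r_j)·cross = 21·-59.5000 = -1249.5000
edge 2: (14,0.5)→(17.5,12.5)  cross = 14·12.5 − 17.5·0.5 = 166.2500; (r_i+r_j)·cross = 31.5·166.2500 = 5236.8750
edge 3: (17.5,12.5)→(17,33)  cross = 17.5·33 − 17·12.5 = 365.0000; (r_i+r_j)·cross = 34.5·365.0000 = 12592.5000
edge 4: (17,33)→(16.5,40)  cross = 17·40 − 16.5·33 = 135.5000; (r_i+r_j)·cross = 33.5·135.5000 = 4539.2500
edge 5: (16.5,40)→(9,38.5)  cross = 16.5·38.5 − 9·40 = 275.2500; (r_i+r_j)·cross = 25.5·275.2500 = 7018.8750
edge 6: (9,38.5)→(5,32)  cross = 9·32 − 5·38.5 = 95.5000; (r_i+r_j)·cross = 14·95.5000 = 1337.0000
edge 7: (5,32)→(3.5,27.5)  cross = 5·27.5 − 3.5·32 = 25.5000; (r_i+r_j)·cross = 8.5·25.5000 = 216.7500
Σcross = 826.7500 → A = |Σcross|/2 = 413.3750 mm²
Σ(r_i+r_j)·cross = 27835.8750 → first moment M = |Σ|/6 = 4639.3125
R_c = M/A = 4639.3125/413.3750 = 11.2230 mm
θ = 70° = 1.221730 rad
V = θ·R_c·A = 1.221730·11.2230·413.3750 = 5667.989 mm³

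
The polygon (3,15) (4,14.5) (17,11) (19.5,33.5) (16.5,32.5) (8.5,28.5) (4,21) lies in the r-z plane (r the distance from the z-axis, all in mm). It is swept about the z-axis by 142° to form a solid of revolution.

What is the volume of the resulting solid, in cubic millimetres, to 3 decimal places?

Volume = 7080.180 mm³

Profile (r,z), 7 vertices: (3,15) (4,14.5) (17,11) (19.5,33.5) (16.5,32.5) (8.5,28.5) (4,21)
edge 0: (3,15)→(4,14.5)  cross = 3·14.5 − 4·15 = -16.5000; (r_i+r_j)·cross = 7·-16.5000 = -115.5000
edge 1: (4,14.5)→(17,11)  cross = 4·11 − 17·14.5 = -202.5000; (r_i+r_j)·cross = 21·-202.5000 = -4252.5000
edge 2: (17,11)→(19.5,33.5)  cross = 17·33.5 − 19.5·11 = 355.0000; (r_i+r_j)·cross = 36.5·355.0000 = 12957.5000
edge 3: (19.5,33.5)→(16.5,32.5)  cross = 19.5·32.5 − 16.5·33.5 = 81.0000; (r_i+r_j)·cross = 36·81.0000 = 2916.0000
edge 4: (16.5,32.5)→(8.5,28.5)  cross = 16.5·28.5 − 8.5·32.5 = 194.0000; (r_i+r_j)·cross = 25·194.0000 = 4850.0000
edge 5: (8.5,28.5)→(4,21)  cross = 8.5·21 − 4·28.5 = 64.5000; (r_i+r_j)·cross = 12.5·64.5000 = 806.2500
edge 6: (4,21)→(3,15)  cross = 4·15 − 3·21 = -3.0000; (r_i+r_j)·cross = 7·-3.0000 = -21.0000
Σcross = 472.5000 → A = |Σcross|/2 = 236.2500 mm²
Σ(r_i+r_j)·cross = 17140.7500 → first moment M = |Σ|/6 = 2856.7917
R_c = M/A = 2856.7917/236.2500 = 12.0922 mm
θ = 142° = 2.478368 rad
V = θ·R_c·A = 2.478368·12.0922·236.2500 = 7080.180 mm³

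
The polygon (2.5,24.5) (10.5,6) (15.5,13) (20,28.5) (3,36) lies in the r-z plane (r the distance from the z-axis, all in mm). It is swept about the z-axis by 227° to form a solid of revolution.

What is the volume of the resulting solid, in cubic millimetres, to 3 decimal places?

Profile (r,z), 5 vertices: (2.5,24.5) (10.5,6) (15.5,13) (20,28.5) (3,36)
edge 0: (2.5,24.5)→(10.5,6)  cross = 2.5·6 − 10.5·24.5 = -242.2500; (r_i+r_j)·cross = 13·-242.2500 = -3149.2500
edge 1: (10.5,6)→(15.5,13)  cross = 10.5·13 − 15.5·6 = 43.5000; (r_i+r_j)·cross = 26·43.5000 = 1131.0000
edge 2: (15.5,13)→(20,28.5)  cross = 15.5·28.5 − 20·13 = 181.7500; (r_i+r_j)·cross = 35.5·181.7500 = 6452.1250
edge 3: (20,28.5)→(3,36)  cross = 20·36 − 3·28.5 = 634.5000; (r_i+r_j)·cross = 23·634.5000 = 14593.5000
edge 4: (3,36)→(2.5,24.5)  cross = 3·24.5 − 2.5·36 = -16.5000; (r_i+r_j)·cross = 5.5·-16.5000 = -90.7500
Σcross = 601.0000 → A = |Σcross|/2 = 300.5000 mm²
Σ(r_i+r_j)·cross = 18936.6250 → first moment M = |Σ|/6 = 3156.1042
R_c = M/A = 3156.1042/300.5000 = 10.5028 mm
θ = 227° = 3.961897 rad
V = θ·R_c·A = 3.961897·10.5028·300.5000 = 12504.161 mm³

Volume = 12504.161 mm³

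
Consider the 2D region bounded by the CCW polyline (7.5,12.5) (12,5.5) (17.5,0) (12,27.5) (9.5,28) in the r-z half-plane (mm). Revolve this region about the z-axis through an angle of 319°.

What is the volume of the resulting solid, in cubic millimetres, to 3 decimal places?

Volume = 8623.053 mm³

Profile (r,z), 5 vertices: (7.5,12.5) (12,5.5) (17.5,0) (12,27.5) (9.5,28)
edge 0: (7.5,12.5)→(12,5.5)  cross = 7.5·5.5 − 12·12.5 = -108.7500; (r_i+r_j)·cross = 19.5·-108.7500 = -2120.6250
edge 1: (12,5.5)→(17.5,0)  cross = 12·0 − 17.5·5.5 = -96.2500; (r_i+r_j)·cross = 29.5·-96.2500 = -2839.3750
edge 2: (17.5,0)→(12,27.5)  cross = 17.5·27.5 − 12·0 = 481.2500; (r_i+r_j)·cross = 29.5·481.2500 = 14196.8750
edge 3: (12,27.5)→(9.5,28)  cross = 12·28 − 9.5·27.5 = 74.7500; (r_i+r_j)·cross = 21.5·74.7500 = 1607.1250
edge 4: (9.5,28)→(7.5,12.5)  cross = 9.5·12.5 − 7.5·28 = -91.2500; (r_i+r_j)·cross = 17·-91.2500 = -1551.2500
Σcross = 259.7500 → A = |Σcross|/2 = 129.8750 mm²
Σ(r_i+r_j)·cross = 9292.7500 → first moment M = |Σ|/6 = 1548.7917
R_c = M/A = 1548.7917/129.8750 = 11.9252 mm
θ = 319° = 5.567600 rad
V = θ·R_c·A = 5.567600·11.9252·129.8750 = 8623.053 mm³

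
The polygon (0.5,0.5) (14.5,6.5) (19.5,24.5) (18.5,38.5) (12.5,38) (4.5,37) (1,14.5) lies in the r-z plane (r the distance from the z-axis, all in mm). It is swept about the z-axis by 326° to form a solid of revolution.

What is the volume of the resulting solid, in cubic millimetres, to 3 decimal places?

Volume = 29386.731 mm³

Profile (r,z), 7 vertices: (0.5,0.5) (14.5,6.5) (19.5,24.5) (18.5,38.5) (12.5,38) (4.5,37) (1,14.5)
edge 0: (0.5,0.5)→(14.5,6.5)  cross = 0.5·6.5 − 14.5·0.5 = -4.0000; (r_i+r_j)·cross = 15·-4.0000 = -60.0000
edge 1: (14.5,6.5)→(19.5,24.5)  cross = 14.5·24.5 − 19.5·6.5 = 228.5000; (r_i+r_j)·cross = 34·228.5000 = 7769.0000
edge 2: (19.5,24.5)→(18.5,38.5)  cross = 19.5·38.5 − 18.5·24.5 = 297.5000; (r_i+r_j)·cross = 38·297.5000 = 11305.0000
edge 3: (18.5,38.5)→(12.5,38)  cross = 18.5·38 − 12.5·38.5 = 221.7500; (r_i+r_j)·cross = 31·221.7500 = 6874.2500
edge 4: (12.5,38)→(4.5,37)  cross = 12.5·37 − 4.5·38 = 291.5000; (r_i+r_j)·cross = 17·291.5000 = 4955.5000
edge 5: (4.5,37)→(1,14.5)  cross = 4.5·14.5 − 1·37 = 28.2500; (r_i+r_j)·cross = 5.5·28.2500 = 155.3750
edge 6: (1,14.5)→(0.5,0.5)  cross = 1·0.5 − 0.5·14.5 = -6.7500; (r_i+r_j)·cross = 1.5·-6.7500 = -10.1250
Σcross = 1056.7500 → A = |Σcross|/2 = 528.3750 mm²
Σ(r_i+r_j)·cross = 30989.0000 → first moment M = |Σ|/6 = 5164.8333
R_c = M/A = 5164.8333/528.3750 = 9.7749 mm
θ = 326° = 5.689773 rad
V = θ·R_c·A = 5.689773·9.7749·528.3750 = 29386.731 mm³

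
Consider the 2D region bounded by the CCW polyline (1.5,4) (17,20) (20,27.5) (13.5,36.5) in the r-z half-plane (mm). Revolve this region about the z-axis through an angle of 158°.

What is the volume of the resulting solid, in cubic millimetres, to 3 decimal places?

Volume = 6343.158 mm³

Profile (r,z), 4 vertices: (1.5,4) (17,20) (20,27.5) (13.5,36.5)
edge 0: (1.5,4)→(17,20)  cross = 1.5·20 − 17·4 = -38.0000; (r_i+r_j)·cross = 18.5·-38.0000 = -703.0000
edge 1: (17,20)→(20,27.5)  cross = 17·27.5 − 20·20 = 67.5000; (r_i+r_j)·cross = 37·67.5000 = 2497.5000
edge 2: (20,27.5)→(13.5,36.5)  cross = 20·36.5 − 13.5·27.5 = 358.7500; (r_i+r_j)·cross = 33.5·358.7500 = 12018.1250
edge 3: (13.5,36.5)→(1.5,4)  cross = 13.5·4 − 1.5·36.5 = -0.7500; (r_i+r_j)·cross = 15·-0.7500 = -11.2500
Σcross = 387.5000 → A = |Σcross|/2 = 193.7500 mm²
Σ(r_i+r_j)·cross = 13801.3750 → first moment M = |Σ|/6 = 2300.2292
R_c = M/A = 2300.2292/193.7500 = 11.8722 mm
θ = 158° = 2.757620 rad
V = θ·R_c·A = 2.757620·11.8722·193.7500 = 6343.158 mm³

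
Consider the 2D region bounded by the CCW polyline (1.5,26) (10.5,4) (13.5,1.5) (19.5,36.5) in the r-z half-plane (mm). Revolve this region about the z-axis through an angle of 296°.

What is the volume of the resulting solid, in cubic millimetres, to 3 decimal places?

Profile (r,z), 4 vertices: (1.5,26) (10.5,4) (13.5,1.5) (19.5,36.5)
edge 0: (1.5,26)→(10.5,4)  cross = 1.5·4 − 10.5·26 = -267.0000; (r_i+r_j)·cross = 12·-267.0000 = -3204.0000
edge 1: (10.5,4)→(13.5,1.5)  cross = 10.5·1.5 − 13.5·4 = -38.2500; (r_i+r_j)·cross = 24·-38.2500 = -918.0000
edge 2: (13.5,1.5)→(19.5,36.5)  cross = 13.5·36.5 − 19.5·1.5 = 463.5000; (r_i+r_j)·cross = 33·463.5000 = 15295.5000
edge 3: (19.5,36.5)→(1.5,26)  cross = 19.5·26 − 1.5·36.5 = 452.2500; (r_i+r_j)·cross = 21·452.2500 = 9497.2500
Σcross = 610.5000 → A = |Σcross|/2 = 305.2500 mm²
Σ(r_i+r_j)·cross = 20670.7500 → first moment M = |Σ|/6 = 3445.1250
R_c = M/A = 3445.1250/305.2500 = 11.2862 mm
θ = 296° = 5.166175 rad
V = θ·R_c·A = 5.166175·11.2862·305.2500 = 17798.117 mm³

Volume = 17798.117 mm³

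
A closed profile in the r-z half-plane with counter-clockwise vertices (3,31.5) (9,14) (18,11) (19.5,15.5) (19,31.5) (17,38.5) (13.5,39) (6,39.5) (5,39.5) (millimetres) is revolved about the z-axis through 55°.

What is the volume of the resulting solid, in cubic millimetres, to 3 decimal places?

Volume = 4112.845 mm³

Profile (r,z), 9 vertices: (3,31.5) (9,14) (18,11) (19.5,15.5) (19,31.5) (17,38.5) (13.5,39) (6,39.5) (5,39.5)
edge 0: (3,31.5)→(9,14)  cross = 3·14 − 9·31.5 = -241.5000; (r_i+r_j)·cross = 12·-241.5000 = -2898.0000
edge 1: (9,14)→(18,11)  cross = 9·11 − 18·14 = -153.0000; (r_i+r_j)·cross = 27·-153.0000 = -4131.0000
edge 2: (18,11)→(19.5,15.5)  cross = 18·15.5 − 19.5·11 = 64.5000; (r_i+r_j)·cross = 37.5·64.5000 = 2418.7500
edge 3: (19.5,15.5)→(19,31.5)  cross = 19.5·31.5 − 19·15.5 = 319.7500; (r_i+r_j)·cross = 38.5·319.7500 = 12310.3750
edge 4: (19,31.5)→(17,38.5)  cross = 19·38.5 − 17·31.5 = 196.0000; (r_i+r_j)·cross = 36·196.0000 = 7056.0000
edge 5: (17,38.5)→(13.5,39)  cross = 17·39 − 13.5·38.5 = 143.2500; (r_i+r_j)·cross = 30.5·143.2500 = 4369.1250
edge 6: (13.5,39)→(6,39.5)  cross = 13.5·39.5 − 6·39 = 299.2500; (r_i+r_j)·cross = 19.5·299.2500 = 5835.3750
edge 7: (6,39.5)→(5,39.5)  cross = 6·39.5 − 5·39.5 = 39.5000; (r_i+r_j)·cross = 11·39.5000 = 434.5000
edge 8: (5,39.5)→(3,31.5)  cross = 5·31.5 − 3·39.5 = 39.0000; (r_i+r_j)·cross = 8·39.0000 = 312.0000
Σcross = 706.7500 → A = |Σcross|/2 = 353.3750 mm²
Σ(r_i+r_j)·cross = 25707.1250 → first moment M = |Σ|/6 = 4284.5208
R_c = M/A = 4284.5208/353.3750 = 12.1246 mm
θ = 55° = 0.959931 rad
V = θ·R_c·A = 0.959931·12.1246·353.3750 = 4112.845 mm³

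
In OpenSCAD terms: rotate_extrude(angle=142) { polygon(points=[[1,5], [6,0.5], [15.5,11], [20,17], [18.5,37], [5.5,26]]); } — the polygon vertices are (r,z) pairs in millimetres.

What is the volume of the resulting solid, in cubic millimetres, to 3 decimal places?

Volume = 10591.562 mm³

Profile (r,z), 6 vertices: (1,5) (6,0.5) (15.5,11) (20,17) (18.5,37) (5.5,26)
edge 0: (1,5)→(6,0.5)  cross = 1·0.5 − 6·5 = -29.5000; (r_i+r_j)·cross = 7·-29.5000 = -206.5000
edge 1: (6,0.5)→(15.5,11)  cross = 6·11 − 15.5·0.5 = 58.2500; (r_i+r_j)·cross = 21.5·58.2500 = 1252.3750
edge 2: (15.5,11)→(20,17)  cross = 15.5·17 − 20·11 = 43.5000; (r_i+r_j)·cross = 35.5·43.5000 = 1544.2500
edge 3: (20,17)→(18.5,37)  cross = 20·37 − 18.5·17 = 425.5000; (r_i+r_j)·cross = 38.5·425.5000 = 16381.7500
edge 4: (18.5,37)→(5.5,26)  cross = 18.5·26 − 5.5·37 = 277.5000; (r_i+r_j)·cross = 24·277.5000 = 6660.0000
edge 5: (5.5,26)→(1,5)  cross = 5.5·5 − 1·26 = 1.5000; (r_i+r_j)·cross = 6.5·1.5000 = 9.7500
Σcross = 776.7500 → A = |Σcross|/2 = 388.3750 mm²
Σ(r_i+r_j)·cross = 25641.6250 → first moment M = |Σ|/6 = 4273.6042
R_c = M/A = 4273.6042/388.3750 = 11.0038 mm
θ = 142° = 2.478368 rad
V = θ·R_c·A = 2.478368·11.0038·388.3750 = 10591.562 mm³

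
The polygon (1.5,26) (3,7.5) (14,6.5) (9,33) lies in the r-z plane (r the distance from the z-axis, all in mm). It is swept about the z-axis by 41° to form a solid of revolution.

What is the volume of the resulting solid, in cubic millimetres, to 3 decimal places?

Volume = 1128.701 mm³

Profile (r,z), 4 vertices: (1.5,26) (3,7.5) (14,6.5) (9,33)
edge 0: (1.5,26)→(3,7.5)  cross = 1.5·7.5 − 3·26 = -66.7500; (r_i+r_j)·cross = 4.5·-66.7500 = -300.3750
edge 1: (3,7.5)→(14,6.5)  cross = 3·6.5 − 14·7.5 = -85.5000; (r_i+r_j)·cross = 17·-85.5000 = -1453.5000
edge 2: (14,6.5)→(9,33)  cross = 14·33 − 9·6.5 = 403.5000; (r_i+r_j)·cross = 23·403.5000 = 9280.5000
edge 3: (9,33)→(1.5,26)  cross = 9·26 − 1.5·33 = 184.5000; (r_i+r_j)·cross = 10.5·184.5000 = 1937.2500
Σcross = 435.7500 → A = |Σcross|/2 = 217.8750 mm²
Σ(r_i+r_j)·cross = 9463.8750 → first moment M = |Σ|/6 = 1577.3125
R_c = M/A = 1577.3125/217.8750 = 7.2395 mm
θ = 41° = 0.715585 rad
V = θ·R_c·A = 0.715585·7.2395·217.8750 = 1128.701 mm³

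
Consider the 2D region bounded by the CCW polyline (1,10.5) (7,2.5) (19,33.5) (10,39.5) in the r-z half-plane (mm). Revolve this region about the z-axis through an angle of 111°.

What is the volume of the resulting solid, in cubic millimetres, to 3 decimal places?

Volume = 5509.725 mm³

Profile (r,z), 4 vertices: (1,10.5) (7,2.5) (19,33.5) (10,39.5)
edge 0: (1,10.5)→(7,2.5)  cross = 1·2.5 − 7·10.5 = -71.0000; (r_i+r_j)·cross = 8·-71.0000 = -568.0000
edge 1: (7,2.5)→(19,33.5)  cross = 7·33.5 − 19·2.5 = 187.0000; (r_i+r_j)·cross = 26·187.0000 = 4862.0000
edge 2: (19,33.5)→(10,39.5)  cross = 19·39.5 − 10·33.5 = 415.5000; (r_i+r_j)·cross = 29·415.5000 = 12049.5000
edge 3: (10,39.5)→(1,10.5)  cross = 10·10.5 − 1·39.5 = 65.5000; (r_i+r_j)·cross = 11·65.5000 = 720.5000
Σcross = 597.0000 → A = |Σcross|/2 = 298.5000 mm²
Σ(r_i+r_j)·cross = 17064.0000 → first moment M = |Σ|/6 = 2844.0000
R_c = M/A = 2844.0000/298.5000 = 9.5276 mm
θ = 111° = 1.937315 rad
V = θ·R_c·A = 1.937315·9.5276·298.5000 = 5509.725 mm³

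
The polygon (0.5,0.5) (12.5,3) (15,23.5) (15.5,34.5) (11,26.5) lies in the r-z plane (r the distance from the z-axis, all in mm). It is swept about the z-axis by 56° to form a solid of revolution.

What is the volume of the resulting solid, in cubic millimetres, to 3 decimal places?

Volume = 1986.045 mm³

Profile (r,z), 5 vertices: (0.5,0.5) (12.5,3) (15,23.5) (15.5,34.5) (11,26.5)
edge 0: (0.5,0.5)→(12.5,3)  cross = 0.5·3 − 12.5·0.5 = -4.7500; (r_i+r_j)·cross = 13·-4.7500 = -61.7500
edge 1: (12.5,3)→(15,23.5)  cross = 12.5·23.5 − 15·3 = 248.7500; (r_i+r_j)·cross = 27.5·248.7500 = 6840.6250
edge 2: (15,23.5)→(15.5,34.5)  cross = 15·34.5 − 15.5·23.5 = 153.2500; (r_i+r_j)·cross = 30.5·153.2500 = 4674.1250
edge 3: (15.5,34.5)→(11,26.5)  cross = 15.5·26.5 − 11·34.5 = 31.2500; (r_i+r_j)·cross = 26.5·31.2500 = 828.1250
edge 4: (11,26.5)→(0.5,0.5)  cross = 11·0.5 − 0.5·26.5 = -7.7500; (r_i+r_j)·cross = 11.5·-7.7500 = -89.1250
Σcross = 420.7500 → A = |Σcross|/2 = 210.3750 mm²
Σ(r_i+r_j)·cross = 12192.0000 → first moment M = |Σ|/6 = 2032.0000
R_c = M/A = 2032.0000/210.3750 = 9.6589 mm
θ = 56° = 0.977384 rad
V = θ·R_c·A = 0.977384·9.6589·210.3750 = 1986.045 mm³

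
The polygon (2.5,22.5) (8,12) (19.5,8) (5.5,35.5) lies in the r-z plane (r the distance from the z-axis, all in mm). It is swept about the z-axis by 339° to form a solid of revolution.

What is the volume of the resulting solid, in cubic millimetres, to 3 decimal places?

Volume = 10094.079 mm³

Profile (r,z), 4 vertices: (2.5,22.5) (8,12) (19.5,8) (5.5,35.5)
edge 0: (2.5,22.5)→(8,12)  cross = 2.5·12 − 8·22.5 = -150.0000; (r_i+r_j)·cross = 10.5·-150.0000 = -1575.0000
edge 1: (8,12)→(19.5,8)  cross = 8·8 − 19.5·12 = -170.0000; (r_i+r_j)·cross = 27.5·-170.0000 = -4675.0000
edge 2: (19.5,8)→(5.5,35.5)  cross = 19.5·35.5 − 5.5·8 = 648.2500; (r_i+r_j)·cross = 25·648.2500 = 16206.2500
edge 3: (5.5,35.5)→(2.5,22.5)  cross = 5.5·22.5 − 2.5·35.5 = 35.0000; (r_i+r_j)·cross = 8·35.0000 = 280.0000
Σcross = 363.2500 → A = |Σcross|/2 = 181.6250 mm²
Σ(r_i+r_j)·cross = 10236.2500 → first moment M = |Σ|/6 = 1706.0417
R_c = M/A = 1706.0417/181.6250 = 9.3932 mm
θ = 339° = 5.916666 rad
V = θ·R_c·A = 5.916666·9.3932·181.6250 = 10094.079 mm³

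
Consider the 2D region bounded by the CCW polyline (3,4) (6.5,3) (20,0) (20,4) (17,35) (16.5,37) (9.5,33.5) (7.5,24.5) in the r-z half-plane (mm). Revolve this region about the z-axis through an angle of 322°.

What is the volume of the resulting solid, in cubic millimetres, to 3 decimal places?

Volume = 29054.258 mm³

Profile (r,z), 8 vertices: (3,4) (6.5,3) (20,0) (20,4) (17,35) (16.5,37) (9.5,33.5) (7.5,24.5)
edge 0: (3,4)→(6.5,3)  cross = 3·3 − 6.5·4 = -17.0000; (r_i+r_j)·cross = 9.5·-17.0000 = -161.5000
edge 1: (6.5,3)→(20,0)  cross = 6.5·0 − 20·3 = -60.0000; (r_i+r_j)·cross = 26.5·-60.0000 = -1590.0000
edge 2: (20,0)→(20,4)  cross = 20·4 − 20·0 = 80.0000; (r_i+r_j)·cross = 40·80.0000 = 3200.0000
edge 3: (20,4)→(17,35)  cross = 20·35 − 17·4 = 632.0000; (r_i+r_j)·cross = 37·632.0000 = 23384.0000
edge 4: (17,35)→(16.5,37)  cross = 17·37 − 16.5·35 = 51.5000; (r_i+r_j)·cross = 33.5·51.5000 = 1725.2500
edge 5: (16.5,37)→(9.5,33.5)  cross = 16.5·33.5 − 9.5·37 = 201.2500; (r_i+r_j)·cross = 26·201.2500 = 5232.5000
edge 6: (9.5,33.5)→(7.5,24.5)  cross = 9.5·24.5 − 7.5·33.5 = -18.5000; (r_i+r_j)·cross = 17·-18.5000 = -314.5000
edge 7: (7.5,24.5)→(3,4)  cross = 7.5·4 − 3·24.5 = -43.5000; (r_i+r_j)·cross = 10.5·-43.5000 = -456.7500
Σcross = 825.7500 → A = |Σcross|/2 = 412.8750 mm²
Σ(r_i+r_j)·cross = 31019.0000 → first moment M = |Σ|/6 = 5169.8333
R_c = M/A = 5169.8333/412.8750 = 12.5215 mm
θ = 322° = 5.619960 rad
V = θ·R_c·A = 5.619960·12.5215·412.8750 = 29054.258 mm³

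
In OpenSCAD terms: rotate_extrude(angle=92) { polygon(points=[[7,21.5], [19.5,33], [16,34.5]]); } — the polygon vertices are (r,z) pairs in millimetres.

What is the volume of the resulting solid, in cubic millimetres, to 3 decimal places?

Volume = 671.050 mm³

Profile (r,z), 3 vertices: (7,21.5) (19.5,33) (16,34.5)
edge 0: (7,21.5)→(19.5,33)  cross = 7·33 − 19.5·21.5 = -188.2500; (r_i+r_j)·cross = 26.5·-188.2500 = -4988.6250
edge 1: (19.5,33)→(16,34.5)  cross = 19.5·34.5 − 16·33 = 144.7500; (r_i+r_j)·cross = 35.5·144.7500 = 5138.6250
edge 2: (16,34.5)→(7,21.5)  cross = 16·21.5 − 7·34.5 = 102.5000; (r_i+r_j)·cross = 23·102.5000 = 2357.5000
Σcross = 59.0000 → A = |Σcross|/2 = 29.5000 mm²
Σ(r_i+r_j)·cross = 2507.5000 → first moment M = |Σ|/6 = 417.9167
R_c = M/A = 417.9167/29.5000 = 14.1667 mm
θ = 92° = 1.605703 rad
V = θ·R_c·A = 1.605703·14.1667·29.5000 = 671.050 mm³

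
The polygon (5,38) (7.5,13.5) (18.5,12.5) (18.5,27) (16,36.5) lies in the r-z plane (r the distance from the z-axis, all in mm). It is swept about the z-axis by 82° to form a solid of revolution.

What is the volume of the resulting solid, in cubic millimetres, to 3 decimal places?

Profile (r,z), 5 vertices: (5,38) (7.5,13.5) (18.5,12.5) (18.5,27) (16,36.5)
edge 0: (5,38)→(7.5,13.5)  cross = 5·13.5 − 7.5·38 = -217.5000; (r_i+r_j)·cross = 12.5·-217.5000 = -2718.7500
edge 1: (7.5,13.5)→(18.5,12.5)  cross = 7.5·12.5 − 18.5·13.5 = -156.0000; (r_i+r_j)·cross = 26·-156.0000 = -4056.0000
edge 2: (18.5,12.5)→(18.5,27)  cross = 18.5·27 − 18.5·12.5 = 268.2500; (r_i+r_j)·cross = 37·268.2500 = 9925.2500
edge 3: (18.5,27)→(16,36.5)  cross = 18.5·36.5 − 16·27 = 243.2500; (r_i+r_j)·cross = 34.5·243.2500 = 8392.1250
edge 4: (16,36.5)→(5,38)  cross = 16·38 − 5·36.5 = 425.5000; (r_i+r_j)·cross = 21·425.5000 = 8935.5000
Σcross = 563.5000 → A = |Σcross|/2 = 281.7500 mm²
Σ(r_i+r_j)·cross = 20478.1250 → first moment M = |Σ|/6 = 3413.0208
R_c = M/A = 3413.0208/281.7500 = 12.1136 mm
θ = 82° = 1.431170 rad
V = θ·R_c·A = 1.431170·12.1136·281.7500 = 4884.613 mm³

Volume = 4884.613 mm³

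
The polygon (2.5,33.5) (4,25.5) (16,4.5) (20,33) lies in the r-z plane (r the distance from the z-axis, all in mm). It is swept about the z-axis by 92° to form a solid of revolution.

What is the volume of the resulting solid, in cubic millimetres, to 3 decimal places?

Profile (r,z), 4 vertices: (2.5,33.5) (4,25.5) (16,4.5) (20,33)
edge 0: (2.5,33.5)→(4,25.5)  cross = 2.5·25.5 − 4·33.5 = -70.2500; (r_i+r_j)·cross = 6.5·-70.2500 = -456.6250
edge 1: (4,25.5)→(16,4.5)  cross = 4·4.5 − 16·25.5 = -390.0000; (r_i+r_j)·cross = 20·-390.0000 = -7800.0000
edge 2: (16,4.5)→(20,33)  cross = 16·33 − 20·4.5 = 438.0000; (r_i+r_j)·cross = 36·438.0000 = 15768.0000
edge 3: (20,33)→(2.5,33.5)  cross = 20·33.5 − 2.5·33 = 587.5000; (r_i+r_j)·cross = 22.5·587.5000 = 13218.7500
Σcross = 565.2500 → A = |Σcross|/2 = 282.6250 mm²
Σ(r_i+r_j)·cross = 20730.1250 → first moment M = |Σ|/6 = 3455.0208
R_c = M/A = 3455.0208/282.6250 = 12.2248 mm
θ = 92° = 1.605703 rad
V = θ·R_c·A = 1.605703·12.2248·282.6250 = 5547.737 mm³

Volume = 5547.737 mm³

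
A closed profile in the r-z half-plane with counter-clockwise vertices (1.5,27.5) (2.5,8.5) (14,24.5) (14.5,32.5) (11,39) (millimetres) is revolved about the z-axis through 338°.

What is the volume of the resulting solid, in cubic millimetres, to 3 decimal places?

Volume = 9851.685 mm³

Profile (r,z), 5 vertices: (1.5,27.5) (2.5,8.5) (14,24.5) (14.5,32.5) (11,39)
edge 0: (1.5,27.5)→(2.5,8.5)  cross = 1.5·8.5 − 2.5·27.5 = -56.0000; (r_i+r_j)·cross = 4·-56.0000 = -224.0000
edge 1: (2.5,8.5)→(14,24.5)  cross = 2.5·24.5 − 14·8.5 = -57.7500; (r_i+r_j)·cross = 16.5·-57.7500 = -952.8750
edge 2: (14,24.5)→(14.5,32.5)  cross = 14·32.5 − 14.5·24.5 = 99.7500; (r_i+r_j)·cross = 28.5·99.7500 = 2842.8750
edge 3: (14.5,32.5)→(11,39)  cross = 14.5·39 − 11·32.5 = 208.0000; (r_i+r_j)·cross = 25.5·208.0000 = 5304.0000
edge 4: (11,39)→(1.5,27.5)  cross = 11·27.5 − 1.5·39 = 244.0000; (r_i+r_j)·cross = 12.5·244.0000 = 3050.0000
Σcross = 438.0000 → A = |Σcross|/2 = 219.0000 mm²
Σ(r_i+r_j)·cross = 10020.0000 → first moment M = |Σ|/6 = 1670.0000
R_c = M/A = 1670.0000/219.0000 = 7.6256 mm
θ = 338° = 5.899213 rad
V = θ·R_c·A = 5.899213·7.6256·219.0000 = 9851.685 mm³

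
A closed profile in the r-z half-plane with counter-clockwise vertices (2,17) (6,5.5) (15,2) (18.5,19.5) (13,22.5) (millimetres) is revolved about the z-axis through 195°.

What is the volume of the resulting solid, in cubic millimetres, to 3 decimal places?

Volume = 8007.827 mm³

Profile (r,z), 5 vertices: (2,17) (6,5.5) (15,2) (18.5,19.5) (13,22.5)
edge 0: (2,17)→(6,5.5)  cross = 2·5.5 − 6·17 = -91.0000; (r_i+r_j)·cross = 8·-91.0000 = -728.0000
edge 1: (6,5.5)→(15,2)  cross = 6·2 − 15·5.5 = -70.5000; (r_i+r_j)·cross = 21·-70.5000 = -1480.5000
edge 2: (15,2)→(18.5,19.5)  cross = 15·19.5 − 18.5·2 = 255.5000; (r_i+r_j)·cross = 33.5·255.5000 = 8559.2500
edge 3: (18.5,19.5)→(13,22.5)  cross = 18.5·22.5 − 13·19.5 = 162.7500; (r_i+r_j)·cross = 31.5·162.7500 = 5126.6250
edge 4: (13,22.5)→(2,17)  cross = 13·17 − 2·22.5 = 176.0000; (r_i+r_j)·cross = 15·176.0000 = 2640.0000
Σcross = 432.7500 → A = |Σcross|/2 = 216.3750 mm²
Σ(r_i+r_j)·cross = 14117.3750 → first moment M = |Σ|/6 = 2352.8958
R_c = M/A = 2352.8958/216.3750 = 10.8742 mm
θ = 195° = 3.403392 rad
V = θ·R_c·A = 3.403392·10.8742·216.3750 = 8007.827 mm³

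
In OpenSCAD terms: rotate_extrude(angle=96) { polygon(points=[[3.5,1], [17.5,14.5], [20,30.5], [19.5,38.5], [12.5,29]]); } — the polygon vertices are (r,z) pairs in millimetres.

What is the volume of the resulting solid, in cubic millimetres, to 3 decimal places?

Volume = 5035.833 mm³

Profile (r,z), 5 vertices: (3.5,1) (17.5,14.5) (20,30.5) (19.5,38.5) (12.5,29)
edge 0: (3.5,1)→(17.5,14.5)  cross = 3.5·14.5 − 17.5·1 = 33.2500; (r_i+r_j)·cross = 21·33.2500 = 698.2500
edge 1: (17.5,14.5)→(20,30.5)  cross = 17.5·30.5 − 20·14.5 = 243.7500; (r_i+r_j)·cross = 37.5·243.7500 = 9140.6250
edge 2: (20,30.5)→(19.5,38.5)  cross = 20·38.5 − 19.5·30.5 = 175.2500; (r_i+r_j)·cross = 39.5·175.2500 = 6922.3750
edge 3: (19.5,38.5)→(12.5,29)  cross = 19.5·29 − 12.5·38.5 = 84.2500; (r_i+r_j)·cross = 32·84.2500 = 2696.0000
edge 4: (12.5,29)→(3.5,1)  cross = 12.5·1 − 3.5·29 = -89.0000; (r_i+r_j)·cross = 16·-89.0000 = -1424.0000
Σcross = 447.5000 → A = |Σcross|/2 = 223.7500 mm²
Σ(r_i+r_j)·cross = 18033.2500 → first moment M = |Σ|/6 = 3005.5417
R_c = M/A = 3005.5417/223.7500 = 13.4326 mm
θ = 96° = 1.675516 rad
V = θ·R_c·A = 1.675516·13.4326·223.7500 = 5035.833 mm³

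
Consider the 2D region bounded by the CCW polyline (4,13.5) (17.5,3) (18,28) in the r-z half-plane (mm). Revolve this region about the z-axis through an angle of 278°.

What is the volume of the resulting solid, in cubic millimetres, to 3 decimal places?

Profile (r,z), 3 vertices: (4,13.5) (17.5,3) (18,28)
edge 0: (4,13.5)→(17.5,3)  cross = 4·3 − 17.5·13.5 = -224.2500; (r_i+r_j)·cross = 21.5·-224.2500 = -4821.3750
edge 1: (17.5,3)→(18,28)  cross = 17.5·28 − 18·3 = 436.0000; (r_i+r_j)·cross = 35.5·436.0000 = 15478.0000
edge 2: (18,28)→(4,13.5)  cross = 18·13.5 − 4·28 = 131.0000; (r_i+r_j)·cross = 22·131.0000 = 2882.0000
Σcross = 342.7500 → A = |Σcross|/2 = 171.3750 mm²
Σ(r_i+r_j)·cross = 13538.6250 → first moment M = |Σ|/6 = 2256.4375
R_c = M/A = 2256.4375/171.3750 = 13.1667 mm
θ = 278° = 4.852015 rad
V = θ·R_c·A = 4.852015·13.1667·171.3750 = 10948.269 mm³

Volume = 10948.269 mm³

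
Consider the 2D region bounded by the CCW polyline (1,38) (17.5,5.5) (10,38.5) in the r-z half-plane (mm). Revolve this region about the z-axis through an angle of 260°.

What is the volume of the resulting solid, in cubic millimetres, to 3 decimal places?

Volume = 6482.611 mm³

Profile (r,z), 3 vertices: (1,38) (17.5,5.5) (10,38.5)
edge 0: (1,38)→(17.5,5.5)  cross = 1·5.5 − 17.5·38 = -659.5000; (r_i+r_j)·cross = 18.5·-659.5000 = -12200.7500
edge 1: (17.5,5.5)→(10,38.5)  cross = 17.5·38.5 − 10·5.5 = 618.7500; (r_i+r_j)·cross = 27.5·618.7500 = 17015.6250
edge 2: (10,38.5)→(1,38)  cross = 10·38 − 1·38.5 = 341.5000; (r_i+r_j)·cross = 11·341.5000 = 3756.5000
Σcross = 300.7500 → A = |Σcross|/2 = 150.3750 mm²
Σ(r_i+r_j)·cross = 8571.3750 → first moment M = |Σ|/6 = 1428.5625
R_c = M/A = 1428.5625/150.3750 = 9.5000 mm
θ = 260° = 4.537856 rad
V = θ·R_c·A = 4.537856·9.5000·150.3750 = 6482.611 mm³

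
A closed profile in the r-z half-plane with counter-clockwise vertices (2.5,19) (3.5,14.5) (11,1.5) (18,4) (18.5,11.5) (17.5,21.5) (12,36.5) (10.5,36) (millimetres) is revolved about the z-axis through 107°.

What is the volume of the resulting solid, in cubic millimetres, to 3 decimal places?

Profile (r,z), 8 vertices: (2.5,19) (3.5,14.5) (11,1.5) (18,4) (18.5,11.5) (17.5,21.5) (12,36.5) (10.5,36)
edge 0: (2.5,19)→(3.5,14.5)  cross = 2.5·14.5 − 3.5·19 = -30.2500; (r_i+r_j)·cross = 6·-30.2500 = -181.5000
edge 1: (3.5,14.5)→(11,1.5)  cross = 3.5·1.5 − 11·14.5 = -154.2500; (r_i+r_j)·cross = 14.5·-154.2500 = -2236.6250
edge 2: (11,1.5)→(18,4)  cross = 11·4 − 18·1.5 = 17.0000; (r_i+r_j)·cross = 29·17.0000 = 493.0000
edge 3: (18,4)→(18.5,11.5)  cross = 18·11.5 − 18.5·4 = 133.0000; (r_i+r_j)·cross = 36.5·133.0000 = 4854.5000
edge 4: (18.5,11.5)→(17.5,21.5)  cross = 18.5·21.5 − 17.5·11.5 = 196.5000; (r_i+r_j)·cross = 36·196.5000 = 7074.0000
edge 5: (17.5,21.5)→(12,36.5)  cross = 17.5·36.5 − 12·21.5 = 380.7500; (r_i+r_j)·cross = 29.5·380.7500 = 11232.1250
edge 6: (12,36.5)→(10.5,36)  cross = 12·36 − 10.5·36.5 = 48.7500; (r_i+r_j)·cross = 22.5·48.7500 = 1096.8750
edge 7: (10.5,36)→(2.5,19)  cross = 10.5·19 − 2.5·36 = 109.5000; (r_i+r_j)·cross = 13·109.5000 = 1423.5000
Σcross = 701.0000 → A = |Σcross|/2 = 350.5000 mm²
Σ(r_i+r_j)·cross = 23755.8750 → first moment M = |Σ|/6 = 3959.3125
R_c = M/A = 3959.3125/350.5000 = 11.2962 mm
θ = 107° = 1.867502 rad
V = θ·R_c·A = 1.867502·11.2962·350.5000 = 7394.025 mm³

Volume = 7394.025 mm³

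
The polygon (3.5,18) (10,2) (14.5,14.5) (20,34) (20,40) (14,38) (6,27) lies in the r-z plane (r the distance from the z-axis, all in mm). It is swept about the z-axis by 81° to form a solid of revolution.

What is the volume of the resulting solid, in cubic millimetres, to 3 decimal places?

Volume = 5239.764 mm³

Profile (r,z), 7 vertices: (3.5,18) (10,2) (14.5,14.5) (20,34) (20,40) (14,38) (6,27)
edge 0: (3.5,18)→(10,2)  cross = 3.5·2 − 10·18 = -173.0000; (r_i+r_j)·cross = 13.5·-173.0000 = -2335.5000
edge 1: (10,2)→(14.5,14.5)  cross = 10·14.5 − 14.5·2 = 116.0000; (r_i+r_j)·cross = 24.5·116.0000 = 2842.0000
edge 2: (14.5,14.5)→(20,34)  cross = 14.5·34 − 20·14.5 = 203.0000; (r_i+r_j)·cross = 34.5·203.0000 = 7003.5000
edge 3: (20,34)→(20,40)  cross = 20·40 − 20·34 = 120.0000; (r_i+r_j)·cross = 40·120.0000 = 4800.0000
edge 4: (20,40)→(14,38)  cross = 20·38 − 14·40 = 200.0000; (r_i+r_j)·cross = 34·200.0000 = 6800.0000
edge 5: (14,38)→(6,27)  cross = 14·27 − 6·38 = 150.0000; (r_i+r_j)·cross = 20·150.0000 = 3000.0000
edge 6: (6,27)→(3.5,18)  cross = 6·18 − 3.5·27 = 13.5000; (r_i+r_j)·cross = 9.5·13.5000 = 128.2500
Σcross = 629.5000 → A = |Σcross|/2 = 314.7500 mm²
Σ(r_i+r_j)·cross = 22238.2500 → first moment M = |Σ|/6 = 3706.3750
R_c = M/A = 3706.3750/314.7500 = 11.7756 mm
θ = 81° = 1.413717 rad
V = θ·R_c·A = 1.413717·11.7756·314.7500 = 5239.764 mm³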